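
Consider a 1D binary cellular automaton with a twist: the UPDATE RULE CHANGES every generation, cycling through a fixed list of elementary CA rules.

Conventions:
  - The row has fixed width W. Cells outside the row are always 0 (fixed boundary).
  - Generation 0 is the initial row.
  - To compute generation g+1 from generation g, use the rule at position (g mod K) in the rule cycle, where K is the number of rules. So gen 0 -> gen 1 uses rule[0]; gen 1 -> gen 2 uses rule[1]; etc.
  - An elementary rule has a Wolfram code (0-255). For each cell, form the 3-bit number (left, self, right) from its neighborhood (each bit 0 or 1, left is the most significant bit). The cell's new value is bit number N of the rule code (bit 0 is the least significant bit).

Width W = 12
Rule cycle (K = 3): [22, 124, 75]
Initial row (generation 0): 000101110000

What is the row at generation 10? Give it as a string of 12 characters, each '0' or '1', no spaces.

Gen 0: 000101110000
Gen 1 (rule 22): 001100001000
Gen 2 (rule 124): 001110001100
Gen 3 (rule 75): 111010111101
Gen 4 (rule 22): 000010000001
Gen 5 (rule 124): 000011000001
Gen 6 (rule 75): 111111011110
Gen 7 (rule 22): 000000000001
Gen 8 (rule 124): 000000000001
Gen 9 (rule 75): 111111111110
Gen 10 (rule 22): 000000000001

Answer: 000000000001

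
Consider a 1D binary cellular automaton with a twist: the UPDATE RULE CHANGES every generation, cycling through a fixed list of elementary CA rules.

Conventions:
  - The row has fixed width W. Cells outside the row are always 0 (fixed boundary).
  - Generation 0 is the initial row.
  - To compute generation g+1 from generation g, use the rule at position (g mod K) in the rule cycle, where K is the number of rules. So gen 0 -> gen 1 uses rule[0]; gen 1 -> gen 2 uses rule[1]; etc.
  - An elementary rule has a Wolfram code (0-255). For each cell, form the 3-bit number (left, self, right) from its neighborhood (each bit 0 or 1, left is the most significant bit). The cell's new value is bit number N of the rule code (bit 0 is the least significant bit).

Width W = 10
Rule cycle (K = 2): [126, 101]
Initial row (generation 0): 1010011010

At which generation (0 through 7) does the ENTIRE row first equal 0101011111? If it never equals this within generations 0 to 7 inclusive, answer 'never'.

Gen 0: 1010011010
Gen 1 (rule 126): 1111111111
Gen 2 (rule 101): 0000000001
Gen 3 (rule 126): 0000000011
Gen 4 (rule 101): 1111111001
Gen 5 (rule 126): 1000001111
Gen 6 (rule 101): 1011100001
Gen 7 (rule 126): 1110110011

Answer: never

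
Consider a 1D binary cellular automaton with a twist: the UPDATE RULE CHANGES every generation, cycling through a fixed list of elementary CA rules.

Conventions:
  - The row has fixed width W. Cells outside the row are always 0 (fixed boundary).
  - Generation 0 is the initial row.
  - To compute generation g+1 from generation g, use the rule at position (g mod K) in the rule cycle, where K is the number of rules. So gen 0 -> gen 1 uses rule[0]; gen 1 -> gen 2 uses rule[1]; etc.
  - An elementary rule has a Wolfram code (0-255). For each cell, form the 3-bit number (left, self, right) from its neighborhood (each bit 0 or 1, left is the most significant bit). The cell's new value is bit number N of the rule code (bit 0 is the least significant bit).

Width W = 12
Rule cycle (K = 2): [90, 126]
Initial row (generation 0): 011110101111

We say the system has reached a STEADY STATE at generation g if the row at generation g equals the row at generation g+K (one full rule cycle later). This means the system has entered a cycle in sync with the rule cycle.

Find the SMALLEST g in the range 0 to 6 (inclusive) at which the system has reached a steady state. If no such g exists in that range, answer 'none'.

Gen 0: 011110101111
Gen 1 (rule 90): 110010001001
Gen 2 (rule 126): 111111011111
Gen 3 (rule 90): 100001010001
Gen 4 (rule 126): 110011111011
Gen 5 (rule 90): 111110001011
Gen 6 (rule 126): 100011011111
Gen 7 (rule 90): 010111010001
Gen 8 (rule 126): 111101111011

Answer: none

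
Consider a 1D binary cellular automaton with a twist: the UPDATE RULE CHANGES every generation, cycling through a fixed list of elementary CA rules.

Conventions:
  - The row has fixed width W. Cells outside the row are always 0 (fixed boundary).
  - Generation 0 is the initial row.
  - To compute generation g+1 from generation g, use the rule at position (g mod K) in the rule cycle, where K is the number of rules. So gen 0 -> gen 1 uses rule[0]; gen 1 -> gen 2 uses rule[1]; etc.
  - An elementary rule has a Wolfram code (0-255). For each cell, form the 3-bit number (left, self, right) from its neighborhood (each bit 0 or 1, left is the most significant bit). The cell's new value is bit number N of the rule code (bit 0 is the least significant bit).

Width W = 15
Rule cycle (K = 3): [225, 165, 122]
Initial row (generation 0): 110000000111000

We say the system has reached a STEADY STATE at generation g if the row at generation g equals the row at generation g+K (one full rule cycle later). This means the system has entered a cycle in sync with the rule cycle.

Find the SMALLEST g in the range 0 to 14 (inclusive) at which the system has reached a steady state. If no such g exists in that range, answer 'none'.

Gen 0: 110000000111000
Gen 1 (rule 225): 010111110011011
Gen 2 (rule 165): 011011100000100
Gen 3 (rule 122): 111110110001010
Gen 4 (rule 225): 011111010100100
Gen 5 (rule 165): 001110111100101
Gen 6 (rule 122): 011011100111010
Gen 7 (rule 225): 001101100011100
Gen 8 (rule 165): 100010001001001
Gen 9 (rule 122): 010101010110110
Gen 10 (rule 225): 001010101011010
Gen 11 (rule 165): 101111111100110
Gen 12 (rule 122): 011000000111111
Gen 13 (rule 225): 001011110011111
Gen 14 (rule 165): 101101100001110
Gen 15 (rule 122): 011111110011011
Gen 16 (rule 225): 001111110001101
Gen 17 (rule 165): 100111100100011

Answer: none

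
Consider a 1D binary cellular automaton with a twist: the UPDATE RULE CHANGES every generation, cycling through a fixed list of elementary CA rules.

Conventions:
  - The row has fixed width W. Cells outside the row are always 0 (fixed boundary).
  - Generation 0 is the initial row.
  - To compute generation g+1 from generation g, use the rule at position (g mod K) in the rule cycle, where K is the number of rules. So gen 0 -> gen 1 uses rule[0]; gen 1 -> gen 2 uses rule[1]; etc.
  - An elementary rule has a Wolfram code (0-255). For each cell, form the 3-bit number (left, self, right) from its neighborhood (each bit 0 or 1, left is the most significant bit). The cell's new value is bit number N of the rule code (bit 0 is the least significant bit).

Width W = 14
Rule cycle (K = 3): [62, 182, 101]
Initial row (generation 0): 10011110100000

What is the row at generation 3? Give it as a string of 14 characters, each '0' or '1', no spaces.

Gen 0: 10011110100000
Gen 1 (rule 62): 11110001110000
Gen 2 (rule 182): 01101010101000
Gen 3 (rule 101): 00111111111011

Answer: 00111111111011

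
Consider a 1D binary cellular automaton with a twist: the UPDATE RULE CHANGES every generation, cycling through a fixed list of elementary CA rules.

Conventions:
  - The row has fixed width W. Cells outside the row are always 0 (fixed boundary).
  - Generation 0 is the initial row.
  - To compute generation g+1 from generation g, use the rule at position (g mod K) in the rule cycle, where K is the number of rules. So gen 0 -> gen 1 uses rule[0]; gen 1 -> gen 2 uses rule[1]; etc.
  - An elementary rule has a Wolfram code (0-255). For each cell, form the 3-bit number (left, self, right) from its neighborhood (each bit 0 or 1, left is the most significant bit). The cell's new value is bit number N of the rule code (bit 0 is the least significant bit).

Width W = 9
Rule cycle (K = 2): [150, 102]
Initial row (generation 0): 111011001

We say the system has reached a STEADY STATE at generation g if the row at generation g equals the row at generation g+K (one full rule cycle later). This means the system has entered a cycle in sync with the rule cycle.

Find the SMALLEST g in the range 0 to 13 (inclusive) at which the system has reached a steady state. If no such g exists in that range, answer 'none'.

Answer: none

Derivation:
Gen 0: 111011001
Gen 1 (rule 150): 010000111
Gen 2 (rule 102): 110001001
Gen 3 (rule 150): 001011111
Gen 4 (rule 102): 011100001
Gen 5 (rule 150): 101010011
Gen 6 (rule 102): 111110101
Gen 7 (rule 150): 011100101
Gen 8 (rule 102): 100101111
Gen 9 (rule 150): 111100110
Gen 10 (rule 102): 000101010
Gen 11 (rule 150): 001101011
Gen 12 (rule 102): 010111101
Gen 13 (rule 150): 110011001
Gen 14 (rule 102): 010101011
Gen 15 (rule 150): 110101000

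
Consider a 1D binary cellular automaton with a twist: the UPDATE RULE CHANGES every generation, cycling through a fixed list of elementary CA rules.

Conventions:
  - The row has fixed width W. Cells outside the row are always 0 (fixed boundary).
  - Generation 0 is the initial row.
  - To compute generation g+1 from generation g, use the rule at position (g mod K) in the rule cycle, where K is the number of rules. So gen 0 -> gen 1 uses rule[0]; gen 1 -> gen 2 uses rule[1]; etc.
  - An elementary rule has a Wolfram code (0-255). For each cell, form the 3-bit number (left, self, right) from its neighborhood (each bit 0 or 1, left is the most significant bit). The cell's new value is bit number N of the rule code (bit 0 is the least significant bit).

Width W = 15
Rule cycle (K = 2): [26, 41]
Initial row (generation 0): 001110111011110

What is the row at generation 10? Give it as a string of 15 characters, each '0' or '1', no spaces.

Gen 0: 001110111011110
Gen 1 (rule 26): 011000100010001
Gen 2 (rule 41): 010010001000100
Gen 3 (rule 26): 101101010101010
Gen 4 (rule 41): 011010101010100
Gen 5 (rule 26): 110000000000010
Gen 6 (rule 41): 100111111111000
Gen 7 (rule 26): 011100000000100
Gen 8 (rule 41): 010001111110001
Gen 9 (rule 26): 101011000001010
Gen 10 (rule 41): 010110011100100

Answer: 010110011100100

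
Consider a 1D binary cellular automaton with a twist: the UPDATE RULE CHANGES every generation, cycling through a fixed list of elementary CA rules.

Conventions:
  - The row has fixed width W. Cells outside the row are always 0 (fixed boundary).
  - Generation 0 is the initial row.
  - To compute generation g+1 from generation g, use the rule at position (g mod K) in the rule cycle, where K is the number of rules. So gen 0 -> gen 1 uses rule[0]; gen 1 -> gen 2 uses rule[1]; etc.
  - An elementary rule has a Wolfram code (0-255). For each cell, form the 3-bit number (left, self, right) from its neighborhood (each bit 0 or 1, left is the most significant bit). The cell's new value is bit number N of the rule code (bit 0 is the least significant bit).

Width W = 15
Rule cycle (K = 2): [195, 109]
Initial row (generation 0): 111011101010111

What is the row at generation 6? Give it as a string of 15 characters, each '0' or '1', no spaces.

Answer: 010000111011010

Derivation:
Gen 0: 111011101010111
Gen 1 (rule 195): 011001100000011
Gen 2 (rule 109): 011001101111011
Gen 3 (rule 195): 101010100111001
Gen 4 (rule 109): 111111100101001
Gen 5 (rule 195): 011111101000010
Gen 6 (rule 109): 010000111011010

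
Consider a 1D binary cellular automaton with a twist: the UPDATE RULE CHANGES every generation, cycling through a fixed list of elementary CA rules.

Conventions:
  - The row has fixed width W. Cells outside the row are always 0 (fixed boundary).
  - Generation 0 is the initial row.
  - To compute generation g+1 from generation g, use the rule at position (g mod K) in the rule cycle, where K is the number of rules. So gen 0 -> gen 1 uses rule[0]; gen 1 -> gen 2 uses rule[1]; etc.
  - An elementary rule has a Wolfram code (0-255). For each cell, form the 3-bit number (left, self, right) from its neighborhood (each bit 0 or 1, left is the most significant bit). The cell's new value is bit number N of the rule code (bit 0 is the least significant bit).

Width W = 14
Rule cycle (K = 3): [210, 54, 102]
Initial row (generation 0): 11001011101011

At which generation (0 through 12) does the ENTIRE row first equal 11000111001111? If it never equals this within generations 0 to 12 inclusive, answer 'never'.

Answer: 11

Derivation:
Gen 0: 11001011101011
Gen 1 (rule 210): 01110001100001
Gen 2 (rule 54): 10001010010011
Gen 3 (rule 102): 10011110110101
Gen 4 (rule 210): 01101110010000
Gen 5 (rule 54): 10010001111000
Gen 6 (rule 102): 10110010001000
Gen 7 (rule 210): 00011101010100
Gen 8 (rule 54): 00100011111110
Gen 9 (rule 102): 01100100000010
Gen 10 (rule 210): 10111010000101
Gen 11 (rule 54): 11000111001111
Gen 12 (rule 102): 01001001010001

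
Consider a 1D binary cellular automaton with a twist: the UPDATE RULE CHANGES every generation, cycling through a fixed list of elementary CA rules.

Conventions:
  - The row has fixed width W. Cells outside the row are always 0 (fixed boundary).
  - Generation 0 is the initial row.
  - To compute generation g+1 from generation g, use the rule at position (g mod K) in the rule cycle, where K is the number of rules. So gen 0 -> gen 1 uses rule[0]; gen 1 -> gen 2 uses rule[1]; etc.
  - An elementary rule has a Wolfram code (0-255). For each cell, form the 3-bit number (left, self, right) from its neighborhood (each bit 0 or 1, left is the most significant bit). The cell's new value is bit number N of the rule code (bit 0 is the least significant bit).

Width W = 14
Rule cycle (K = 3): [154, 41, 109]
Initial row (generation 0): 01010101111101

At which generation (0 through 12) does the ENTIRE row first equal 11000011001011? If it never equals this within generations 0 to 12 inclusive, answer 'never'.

Gen 0: 01010101111101
Gen 1 (rule 154): 10000001111000
Gen 2 (rule 41): 00111101000011
Gen 3 (rule 109): 10100111011011
Gen 4 (rule 154): 00011110010010
Gen 5 (rule 41): 11010000000000
Gen 6 (rule 109): 11110111111111
Gen 7 (rule 154): 11100111111110
Gen 8 (rule 41): 10000100000000
Gen 9 (rule 109): 10110101111111
Gen 10 (rule 154): 00100001111110
Gen 11 (rule 41): 10001101000000
Gen 12 (rule 109): 10101111011111

Answer: never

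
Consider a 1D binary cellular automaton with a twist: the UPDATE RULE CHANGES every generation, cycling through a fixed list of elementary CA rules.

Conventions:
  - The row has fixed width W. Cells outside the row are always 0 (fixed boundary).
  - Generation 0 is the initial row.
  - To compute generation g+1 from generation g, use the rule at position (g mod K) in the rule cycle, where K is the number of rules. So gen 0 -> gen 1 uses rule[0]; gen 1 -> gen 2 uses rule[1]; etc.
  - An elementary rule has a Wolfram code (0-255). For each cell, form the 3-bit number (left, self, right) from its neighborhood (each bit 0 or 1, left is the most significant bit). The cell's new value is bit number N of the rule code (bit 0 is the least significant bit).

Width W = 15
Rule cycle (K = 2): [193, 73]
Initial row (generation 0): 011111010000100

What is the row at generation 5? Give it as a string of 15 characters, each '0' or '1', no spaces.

Answer: 011111111010001

Derivation:
Gen 0: 011111010000100
Gen 1 (rule 193): 001111000110001
Gen 2 (rule 73): 101001010110100
Gen 3 (rule 193): 000000000010001
Gen 4 (rule 73): 111111111000100
Gen 5 (rule 193): 011111111010001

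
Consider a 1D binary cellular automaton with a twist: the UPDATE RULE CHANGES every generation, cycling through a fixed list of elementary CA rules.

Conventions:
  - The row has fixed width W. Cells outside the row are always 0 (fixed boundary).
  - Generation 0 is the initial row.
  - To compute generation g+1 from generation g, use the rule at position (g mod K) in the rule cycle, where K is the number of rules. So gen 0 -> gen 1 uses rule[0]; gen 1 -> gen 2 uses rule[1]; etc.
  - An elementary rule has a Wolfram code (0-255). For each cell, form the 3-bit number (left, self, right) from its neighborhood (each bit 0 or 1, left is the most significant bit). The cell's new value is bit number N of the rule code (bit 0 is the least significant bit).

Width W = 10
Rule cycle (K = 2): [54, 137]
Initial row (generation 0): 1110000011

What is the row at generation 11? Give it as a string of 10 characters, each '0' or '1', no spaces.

Answer: 0000110010

Derivation:
Gen 0: 1110000011
Gen 1 (rule 54): 0001000100
Gen 2 (rule 137): 1100010001
Gen 3 (rule 54): 0010111011
Gen 4 (rule 137): 1000110010
Gen 5 (rule 54): 1101001111
Gen 6 (rule 137): 1000001110
Gen 7 (rule 54): 1100010001
Gen 8 (rule 137): 1001000100
Gen 9 (rule 54): 1111101110
Gen 10 (rule 137): 1111001100
Gen 11 (rule 54): 0000110010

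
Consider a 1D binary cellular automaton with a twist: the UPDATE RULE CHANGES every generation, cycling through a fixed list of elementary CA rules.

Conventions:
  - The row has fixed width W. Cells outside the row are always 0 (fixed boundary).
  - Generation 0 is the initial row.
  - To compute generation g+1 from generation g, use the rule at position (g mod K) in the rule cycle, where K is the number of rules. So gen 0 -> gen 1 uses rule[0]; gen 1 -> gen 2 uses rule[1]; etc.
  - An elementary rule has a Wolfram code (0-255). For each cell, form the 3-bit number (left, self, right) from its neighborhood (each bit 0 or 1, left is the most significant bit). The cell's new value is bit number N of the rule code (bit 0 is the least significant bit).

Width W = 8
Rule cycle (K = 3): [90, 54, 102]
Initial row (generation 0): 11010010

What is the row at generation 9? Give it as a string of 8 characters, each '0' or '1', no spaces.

Answer: 00010000

Derivation:
Gen 0: 11010010
Gen 1 (rule 90): 11001101
Gen 2 (rule 54): 00110011
Gen 3 (rule 102): 01010101
Gen 4 (rule 90): 10000000
Gen 5 (rule 54): 11000000
Gen 6 (rule 102): 01000000
Gen 7 (rule 90): 10100000
Gen 8 (rule 54): 11110000
Gen 9 (rule 102): 00010000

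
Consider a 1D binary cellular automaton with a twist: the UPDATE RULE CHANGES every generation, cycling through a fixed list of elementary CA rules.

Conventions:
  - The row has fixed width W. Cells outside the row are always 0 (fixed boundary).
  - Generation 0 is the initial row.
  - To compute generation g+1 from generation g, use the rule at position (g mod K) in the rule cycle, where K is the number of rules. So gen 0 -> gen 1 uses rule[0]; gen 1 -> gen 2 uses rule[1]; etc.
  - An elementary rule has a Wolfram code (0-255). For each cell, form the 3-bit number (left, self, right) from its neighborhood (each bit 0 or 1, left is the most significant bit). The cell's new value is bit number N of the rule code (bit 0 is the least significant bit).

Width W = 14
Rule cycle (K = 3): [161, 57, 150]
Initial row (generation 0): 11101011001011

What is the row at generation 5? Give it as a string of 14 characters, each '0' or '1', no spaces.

Answer: 11001111001100

Derivation:
Gen 0: 11101011001011
Gen 1 (rule 161): 01010100000100
Gen 2 (rule 57): 00101011110011
Gen 3 (rule 150): 01101001101100
Gen 4 (rule 161): 00010000010001
Gen 5 (rule 57): 11001111001100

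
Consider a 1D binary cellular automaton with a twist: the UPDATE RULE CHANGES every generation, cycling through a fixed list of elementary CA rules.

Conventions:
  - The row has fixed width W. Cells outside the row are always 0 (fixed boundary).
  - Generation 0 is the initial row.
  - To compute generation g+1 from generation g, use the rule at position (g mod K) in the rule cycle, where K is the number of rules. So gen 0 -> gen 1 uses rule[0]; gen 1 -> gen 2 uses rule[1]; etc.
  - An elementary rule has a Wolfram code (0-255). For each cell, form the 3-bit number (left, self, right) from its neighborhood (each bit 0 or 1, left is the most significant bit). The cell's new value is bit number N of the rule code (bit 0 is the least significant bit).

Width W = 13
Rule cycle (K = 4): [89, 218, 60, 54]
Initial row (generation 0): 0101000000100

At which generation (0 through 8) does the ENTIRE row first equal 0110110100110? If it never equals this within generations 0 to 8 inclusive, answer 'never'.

Gen 0: 0101000000100
Gen 1 (rule 89): 0000111110011
Gen 2 (rule 218): 0001111111111
Gen 3 (rule 60): 0001000000000
Gen 4 (rule 54): 0011100000000
Gen 5 (rule 89): 1010111111111
Gen 6 (rule 218): 0000111111111
Gen 7 (rule 60): 0000100000000
Gen 8 (rule 54): 0001110000000

Answer: never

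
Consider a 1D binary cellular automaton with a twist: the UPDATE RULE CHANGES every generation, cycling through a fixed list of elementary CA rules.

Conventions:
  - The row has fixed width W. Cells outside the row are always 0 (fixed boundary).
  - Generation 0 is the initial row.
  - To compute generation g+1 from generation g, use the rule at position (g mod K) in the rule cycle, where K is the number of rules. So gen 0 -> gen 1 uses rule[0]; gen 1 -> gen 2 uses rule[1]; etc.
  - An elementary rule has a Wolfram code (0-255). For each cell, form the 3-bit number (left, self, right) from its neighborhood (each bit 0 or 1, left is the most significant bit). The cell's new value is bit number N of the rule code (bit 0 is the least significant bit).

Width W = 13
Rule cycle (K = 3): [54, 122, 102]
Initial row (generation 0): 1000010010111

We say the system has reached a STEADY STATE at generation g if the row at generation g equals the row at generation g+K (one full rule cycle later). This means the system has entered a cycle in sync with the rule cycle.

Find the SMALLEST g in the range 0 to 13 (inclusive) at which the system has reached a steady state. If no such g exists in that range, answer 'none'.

Answer: none

Derivation:
Gen 0: 1000010010111
Gen 1 (rule 54): 1100111111000
Gen 2 (rule 122): 1111100001100
Gen 3 (rule 102): 0000100010100
Gen 4 (rule 54): 0001110111110
Gen 5 (rule 122): 0011011100011
Gen 6 (rule 102): 0101100100101
Gen 7 (rule 54): 1110011111111
Gen 8 (rule 122): 1011110000001
Gen 9 (rule 102): 1100010000011
Gen 10 (rule 54): 0010111000100
Gen 11 (rule 122): 0101101101010
Gen 12 (rule 102): 1110110111110
Gen 13 (rule 54): 0001001000001
Gen 14 (rule 122): 0010110100010
Gen 15 (rule 102): 0111011100110
Gen 16 (rule 54): 1000100011001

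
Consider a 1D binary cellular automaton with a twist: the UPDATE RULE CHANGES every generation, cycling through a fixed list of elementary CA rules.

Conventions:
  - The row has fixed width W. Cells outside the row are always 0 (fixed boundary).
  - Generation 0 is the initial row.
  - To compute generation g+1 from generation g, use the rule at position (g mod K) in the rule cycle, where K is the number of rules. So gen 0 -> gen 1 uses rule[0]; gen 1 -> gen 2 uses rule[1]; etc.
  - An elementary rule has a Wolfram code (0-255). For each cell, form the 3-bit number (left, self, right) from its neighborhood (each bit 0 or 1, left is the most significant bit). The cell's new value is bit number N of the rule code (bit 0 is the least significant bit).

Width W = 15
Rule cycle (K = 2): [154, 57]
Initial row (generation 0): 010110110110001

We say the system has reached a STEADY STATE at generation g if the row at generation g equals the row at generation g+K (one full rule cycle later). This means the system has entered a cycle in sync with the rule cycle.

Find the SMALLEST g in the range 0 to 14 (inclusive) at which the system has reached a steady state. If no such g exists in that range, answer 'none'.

Gen 0: 010110110110001
Gen 1 (rule 154): 100100100101010
Gen 2 (rule 57): 010010010010101
Gen 3 (rule 154): 101101101100000
Gen 4 (rule 57): 011011011011111
Gen 5 (rule 154): 110010010011110
Gen 6 (rule 57): 101001001010001
Gen 7 (rule 154): 000110110001010
Gen 8 (rule 57): 110101101100101
Gen 9 (rule 154): 100001001011000
Gen 10 (rule 57): 011100100110111
Gen 11 (rule 154): 111011011100110
Gen 12 (rule 57): 100110110010101
Gen 13 (rule 154): 011100101100000
Gen 14 (rule 57): 010010011011111
Gen 15 (rule 154): 101101110011110
Gen 16 (rule 57): 011011001010001

Answer: none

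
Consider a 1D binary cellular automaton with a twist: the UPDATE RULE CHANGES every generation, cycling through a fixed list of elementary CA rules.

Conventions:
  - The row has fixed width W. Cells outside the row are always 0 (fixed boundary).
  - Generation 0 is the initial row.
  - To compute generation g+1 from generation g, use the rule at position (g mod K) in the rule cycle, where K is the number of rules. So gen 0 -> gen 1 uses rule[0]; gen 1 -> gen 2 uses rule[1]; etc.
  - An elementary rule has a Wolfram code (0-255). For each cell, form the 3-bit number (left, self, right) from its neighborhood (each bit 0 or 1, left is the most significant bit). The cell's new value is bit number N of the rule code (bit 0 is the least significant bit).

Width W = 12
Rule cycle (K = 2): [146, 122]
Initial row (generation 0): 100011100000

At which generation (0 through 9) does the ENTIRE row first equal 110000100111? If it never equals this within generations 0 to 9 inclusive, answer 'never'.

Gen 0: 100011100000
Gen 1 (rule 146): 010101010000
Gen 2 (rule 122): 101010101000
Gen 3 (rule 146): 000000000100
Gen 4 (rule 122): 000000001010
Gen 5 (rule 146): 000000010001
Gen 6 (rule 122): 000000101010
Gen 7 (rule 146): 000001000001
Gen 8 (rule 122): 000010100010
Gen 9 (rule 146): 000100010101

Answer: never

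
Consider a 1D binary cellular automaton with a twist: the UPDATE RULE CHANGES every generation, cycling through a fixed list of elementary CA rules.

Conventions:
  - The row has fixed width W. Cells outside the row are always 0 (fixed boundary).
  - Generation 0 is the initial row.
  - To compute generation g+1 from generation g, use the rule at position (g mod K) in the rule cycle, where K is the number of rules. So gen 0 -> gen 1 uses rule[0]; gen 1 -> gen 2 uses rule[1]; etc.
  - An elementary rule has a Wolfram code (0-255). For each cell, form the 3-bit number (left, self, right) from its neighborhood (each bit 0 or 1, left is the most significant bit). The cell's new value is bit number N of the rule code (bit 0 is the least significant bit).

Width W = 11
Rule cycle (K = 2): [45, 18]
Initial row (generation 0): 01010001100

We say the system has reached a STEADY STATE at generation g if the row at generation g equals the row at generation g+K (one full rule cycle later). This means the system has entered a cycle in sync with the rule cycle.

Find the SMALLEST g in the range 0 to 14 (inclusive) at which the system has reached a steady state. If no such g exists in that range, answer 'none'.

Answer: 8

Derivation:
Gen 0: 01010001100
Gen 1 (rule 45): 01110101001
Gen 2 (rule 18): 10000000110
Gen 3 (rule 45): 10111110100
Gen 4 (rule 18): 00000000010
Gen 5 (rule 45): 11111111010
Gen 6 (rule 18): 00000000001
Gen 7 (rule 45): 11111111101
Gen 8 (rule 18): 00000000000
Gen 9 (rule 45): 11111111111
Gen 10 (rule 18): 00000000000
Gen 11 (rule 45): 11111111111
Gen 12 (rule 18): 00000000000
Gen 13 (rule 45): 11111111111
Gen 14 (rule 18): 00000000000
Gen 15 (rule 45): 11111111111
Gen 16 (rule 18): 00000000000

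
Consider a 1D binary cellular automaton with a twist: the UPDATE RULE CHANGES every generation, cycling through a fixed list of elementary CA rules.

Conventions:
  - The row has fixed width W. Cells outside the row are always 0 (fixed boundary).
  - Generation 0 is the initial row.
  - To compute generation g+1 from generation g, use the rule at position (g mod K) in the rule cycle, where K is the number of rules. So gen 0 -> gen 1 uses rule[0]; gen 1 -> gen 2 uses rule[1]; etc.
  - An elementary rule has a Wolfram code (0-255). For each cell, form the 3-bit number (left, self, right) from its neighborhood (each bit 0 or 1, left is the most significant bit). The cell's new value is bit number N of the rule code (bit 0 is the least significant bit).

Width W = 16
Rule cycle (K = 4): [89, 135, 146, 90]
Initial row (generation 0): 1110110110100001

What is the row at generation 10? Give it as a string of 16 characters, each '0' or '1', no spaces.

Gen 0: 1110110110100001
Gen 1 (rule 89): 1010110110011100
Gen 2 (rule 135): 1010000000101001
Gen 3 (rule 146): 0001000001000110
Gen 4 (rule 90): 0010100010101111
Gen 5 (rule 89): 1000011000001001
Gen 6 (rule 135): 1011100011111011
Gen 7 (rule 146): 0001010101110000
Gen 8 (rule 90): 0010000001011000
Gen 9 (rule 89): 1001111100011111
Gen 10 (rule 135): 1010111001101110

Answer: 1010111001101110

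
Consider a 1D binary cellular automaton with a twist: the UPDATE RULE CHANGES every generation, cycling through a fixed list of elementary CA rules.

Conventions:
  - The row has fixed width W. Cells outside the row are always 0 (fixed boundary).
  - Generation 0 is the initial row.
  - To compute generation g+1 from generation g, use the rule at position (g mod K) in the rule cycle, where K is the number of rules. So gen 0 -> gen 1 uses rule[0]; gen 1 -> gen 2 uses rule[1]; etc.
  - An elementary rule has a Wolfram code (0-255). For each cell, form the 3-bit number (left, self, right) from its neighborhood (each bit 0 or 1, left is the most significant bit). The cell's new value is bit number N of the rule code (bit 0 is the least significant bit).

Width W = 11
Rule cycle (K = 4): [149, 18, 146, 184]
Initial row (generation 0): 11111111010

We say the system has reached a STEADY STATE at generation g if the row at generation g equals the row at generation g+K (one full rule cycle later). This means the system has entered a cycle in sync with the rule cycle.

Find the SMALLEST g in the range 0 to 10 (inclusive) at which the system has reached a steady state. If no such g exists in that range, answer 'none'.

Gen 0: 11111111010
Gen 1 (rule 149): 01111110011
Gen 2 (rule 18): 10000001100
Gen 3 (rule 146): 01000010010
Gen 4 (rule 184): 00100001001
Gen 5 (rule 149): 10111101101
Gen 6 (rule 18): 00000000000
Gen 7 (rule 146): 00000000000
Gen 8 (rule 184): 00000000000
Gen 9 (rule 149): 11111111111
Gen 10 (rule 18): 00000000000
Gen 11 (rule 146): 00000000000
Gen 12 (rule 184): 00000000000
Gen 13 (rule 149): 11111111111
Gen 14 (rule 18): 00000000000

Answer: 6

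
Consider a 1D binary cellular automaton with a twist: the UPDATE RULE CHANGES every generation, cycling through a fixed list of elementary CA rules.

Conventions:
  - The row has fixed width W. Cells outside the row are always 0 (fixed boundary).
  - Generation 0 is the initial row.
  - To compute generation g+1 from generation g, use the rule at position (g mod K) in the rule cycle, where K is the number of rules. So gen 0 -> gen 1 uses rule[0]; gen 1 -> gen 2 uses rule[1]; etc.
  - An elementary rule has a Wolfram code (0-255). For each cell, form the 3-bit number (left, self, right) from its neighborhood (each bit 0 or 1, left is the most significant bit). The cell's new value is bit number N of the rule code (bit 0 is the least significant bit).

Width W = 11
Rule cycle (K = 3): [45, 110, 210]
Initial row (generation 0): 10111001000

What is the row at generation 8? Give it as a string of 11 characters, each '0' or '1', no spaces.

Gen 0: 10111001000
Gen 1 (rule 45): 11100001011
Gen 2 (rule 110): 10100011111
Gen 3 (rule 210): 00010101111
Gen 4 (rule 45): 11011111000
Gen 5 (rule 110): 11110001000
Gen 6 (rule 210): 01111010100
Gen 7 (rule 45): 01000111101
Gen 8 (rule 110): 11001100111

Answer: 11001100111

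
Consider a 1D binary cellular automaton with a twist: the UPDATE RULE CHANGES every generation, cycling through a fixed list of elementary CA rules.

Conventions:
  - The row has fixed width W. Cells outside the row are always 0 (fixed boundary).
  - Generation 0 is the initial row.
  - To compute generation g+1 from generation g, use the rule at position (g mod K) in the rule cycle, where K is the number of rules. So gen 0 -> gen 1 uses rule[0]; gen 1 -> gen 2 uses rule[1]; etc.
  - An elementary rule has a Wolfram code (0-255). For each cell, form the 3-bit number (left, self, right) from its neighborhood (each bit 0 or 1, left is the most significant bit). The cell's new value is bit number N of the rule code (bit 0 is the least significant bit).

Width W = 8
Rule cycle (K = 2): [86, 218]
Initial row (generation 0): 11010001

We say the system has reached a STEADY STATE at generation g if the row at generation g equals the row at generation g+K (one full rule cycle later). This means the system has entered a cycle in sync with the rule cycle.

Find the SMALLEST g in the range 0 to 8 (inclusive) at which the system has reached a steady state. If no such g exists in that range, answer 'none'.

Answer: none

Derivation:
Gen 0: 11010001
Gen 1 (rule 86): 01011011
Gen 2 (rule 218): 10011011
Gen 3 (rule 86): 11101001
Gen 4 (rule 218): 11100110
Gen 5 (rule 86): 00111011
Gen 6 (rule 218): 01111011
Gen 7 (rule 86): 10001001
Gen 8 (rule 218): 01010110
Gen 9 (rule 86): 11010011
Gen 10 (rule 218): 11001111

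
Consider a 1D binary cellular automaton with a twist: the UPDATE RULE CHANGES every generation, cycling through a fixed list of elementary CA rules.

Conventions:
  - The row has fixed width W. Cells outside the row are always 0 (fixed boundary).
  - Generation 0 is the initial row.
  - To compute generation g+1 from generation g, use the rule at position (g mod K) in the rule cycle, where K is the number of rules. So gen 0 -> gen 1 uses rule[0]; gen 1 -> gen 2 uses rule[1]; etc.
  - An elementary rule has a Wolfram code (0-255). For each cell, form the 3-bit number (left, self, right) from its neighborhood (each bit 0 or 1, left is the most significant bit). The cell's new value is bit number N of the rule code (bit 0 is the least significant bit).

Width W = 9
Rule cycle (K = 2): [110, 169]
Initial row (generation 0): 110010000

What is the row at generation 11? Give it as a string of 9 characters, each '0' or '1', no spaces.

Gen 0: 110010000
Gen 1 (rule 110): 110110000
Gen 2 (rule 169): 101100111
Gen 3 (rule 110): 111101101
Gen 4 (rule 169): 111011010
Gen 5 (rule 110): 101111110
Gen 6 (rule 169): 011111100
Gen 7 (rule 110): 110000100
Gen 8 (rule 169): 100110001
Gen 9 (rule 110): 101110011
Gen 10 (rule 169): 011100010
Gen 11 (rule 110): 110100110

Answer: 110100110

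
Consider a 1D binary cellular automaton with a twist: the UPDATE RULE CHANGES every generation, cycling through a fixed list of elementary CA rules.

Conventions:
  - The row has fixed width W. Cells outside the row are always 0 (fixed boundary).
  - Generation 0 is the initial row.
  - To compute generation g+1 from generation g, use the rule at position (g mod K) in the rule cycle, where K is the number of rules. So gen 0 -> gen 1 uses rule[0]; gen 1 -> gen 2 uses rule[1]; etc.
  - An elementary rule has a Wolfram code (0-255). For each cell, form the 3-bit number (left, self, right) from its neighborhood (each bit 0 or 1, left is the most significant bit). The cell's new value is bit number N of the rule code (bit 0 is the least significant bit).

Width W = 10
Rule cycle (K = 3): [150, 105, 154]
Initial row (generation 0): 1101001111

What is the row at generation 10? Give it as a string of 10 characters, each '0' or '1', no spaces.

Gen 0: 1101001111
Gen 1 (rule 150): 0001110110
Gen 2 (rule 105): 1101011110
Gen 3 (rule 154): 1000011101
Gen 4 (rule 150): 1100101001
Gen 5 (rule 105): 1100010000
Gen 6 (rule 154): 1010101000
Gen 7 (rule 150): 1010101100
Gen 8 (rule 105): 0101011101
Gen 9 (rule 154): 1000011000
Gen 10 (rule 150): 1100100100

Answer: 1100100100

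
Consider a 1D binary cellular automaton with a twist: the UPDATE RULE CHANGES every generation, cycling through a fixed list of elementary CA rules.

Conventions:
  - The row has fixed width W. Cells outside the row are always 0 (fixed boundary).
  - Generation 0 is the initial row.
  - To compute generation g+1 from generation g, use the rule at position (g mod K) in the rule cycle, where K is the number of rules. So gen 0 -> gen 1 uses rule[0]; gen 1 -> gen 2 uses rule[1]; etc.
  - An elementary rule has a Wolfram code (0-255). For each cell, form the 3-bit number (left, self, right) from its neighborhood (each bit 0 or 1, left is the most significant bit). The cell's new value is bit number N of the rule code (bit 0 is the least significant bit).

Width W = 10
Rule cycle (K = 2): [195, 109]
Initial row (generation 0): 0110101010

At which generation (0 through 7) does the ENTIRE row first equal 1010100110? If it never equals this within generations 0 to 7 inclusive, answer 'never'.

Answer: 5

Derivation:
Gen 0: 0110101010
Gen 1 (rule 195): 1010000000
Gen 2 (rule 109): 1110111111
Gen 3 (rule 195): 0110011111
Gen 4 (rule 109): 0110010001
Gen 5 (rule 195): 1010100110
Gen 6 (rule 109): 1111100110
Gen 7 (rule 195): 0111101010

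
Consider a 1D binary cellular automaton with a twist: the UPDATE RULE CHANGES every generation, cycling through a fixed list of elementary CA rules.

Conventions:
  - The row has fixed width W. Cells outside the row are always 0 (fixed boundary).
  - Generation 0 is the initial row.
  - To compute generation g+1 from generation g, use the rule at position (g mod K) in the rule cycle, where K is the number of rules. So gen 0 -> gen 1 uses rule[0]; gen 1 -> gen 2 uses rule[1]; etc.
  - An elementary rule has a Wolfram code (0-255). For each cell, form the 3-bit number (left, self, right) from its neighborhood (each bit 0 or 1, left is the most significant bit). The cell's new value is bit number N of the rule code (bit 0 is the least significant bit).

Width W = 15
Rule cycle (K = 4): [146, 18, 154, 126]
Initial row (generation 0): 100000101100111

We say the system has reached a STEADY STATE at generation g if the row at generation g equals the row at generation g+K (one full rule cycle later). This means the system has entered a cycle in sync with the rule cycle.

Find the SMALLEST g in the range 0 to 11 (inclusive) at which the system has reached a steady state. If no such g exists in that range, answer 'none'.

Answer: 10

Derivation:
Gen 0: 100000101100111
Gen 1 (rule 146): 010001000011010
Gen 2 (rule 18): 101010100100001
Gen 3 (rule 154): 000000011010010
Gen 4 (rule 126): 000000111111111
Gen 5 (rule 146): 000001011111110
Gen 6 (rule 18): 000010000000001
Gen 7 (rule 154): 000101000000010
Gen 8 (rule 126): 001111100000111
Gen 9 (rule 146): 010111010001010
Gen 10 (rule 18): 100000001010001
Gen 11 (rule 154): 010000010001010
Gen 12 (rule 126): 111000111011111
Gen 13 (rule 146): 010101010001110
Gen 14 (rule 18): 100000001010001
Gen 15 (rule 154): 010000010001010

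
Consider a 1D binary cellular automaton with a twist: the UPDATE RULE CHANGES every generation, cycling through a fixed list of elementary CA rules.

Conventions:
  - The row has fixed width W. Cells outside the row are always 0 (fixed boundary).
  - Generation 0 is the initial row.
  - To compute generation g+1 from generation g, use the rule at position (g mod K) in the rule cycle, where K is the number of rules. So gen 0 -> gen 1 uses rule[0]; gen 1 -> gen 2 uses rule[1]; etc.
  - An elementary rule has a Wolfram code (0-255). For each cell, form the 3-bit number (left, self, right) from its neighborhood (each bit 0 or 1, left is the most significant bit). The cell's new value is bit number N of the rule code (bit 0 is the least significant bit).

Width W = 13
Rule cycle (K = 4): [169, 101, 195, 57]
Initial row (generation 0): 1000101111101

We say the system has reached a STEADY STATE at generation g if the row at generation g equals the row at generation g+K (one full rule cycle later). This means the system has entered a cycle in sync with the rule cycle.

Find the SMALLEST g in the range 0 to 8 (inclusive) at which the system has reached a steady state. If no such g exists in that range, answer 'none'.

Answer: none

Derivation:
Gen 0: 1000101111101
Gen 1 (rule 169): 0010011111010
Gen 2 (rule 101): 1010000001110
Gen 3 (rule 195): 0000111110110
Gen 4 (rule 57): 1110100001101
Gen 5 (rule 169): 1101001101010
Gen 6 (rule 101): 0111000111110
Gen 7 (rule 195): 1011011011110
Gen 8 (rule 57): 0110110110001
Gen 9 (rule 169): 0101101100100
Gen 10 (rule 101): 0110110100101
Gen 11 (rule 195): 1010010001000
Gen 12 (rule 57): 0101001100111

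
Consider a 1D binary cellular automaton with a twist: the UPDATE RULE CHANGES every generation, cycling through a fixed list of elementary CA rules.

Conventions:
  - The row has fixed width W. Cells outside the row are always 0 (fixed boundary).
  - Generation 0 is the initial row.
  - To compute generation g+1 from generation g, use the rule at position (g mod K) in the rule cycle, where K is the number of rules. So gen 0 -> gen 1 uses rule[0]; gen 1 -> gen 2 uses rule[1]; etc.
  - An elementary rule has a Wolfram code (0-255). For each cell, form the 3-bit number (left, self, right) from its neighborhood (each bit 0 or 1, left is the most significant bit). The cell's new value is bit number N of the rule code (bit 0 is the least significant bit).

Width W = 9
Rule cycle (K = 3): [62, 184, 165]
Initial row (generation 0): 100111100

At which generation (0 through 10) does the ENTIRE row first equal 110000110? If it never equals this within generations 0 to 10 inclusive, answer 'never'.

Gen 0: 100111100
Gen 1 (rule 62): 111100010
Gen 2 (rule 184): 111010001
Gen 3 (rule 165): 010110101
Gen 4 (rule 62): 111101111
Gen 5 (rule 184): 111011110
Gen 6 (rule 165): 010101100
Gen 7 (rule 62): 111111010
Gen 8 (rule 184): 111110101
Gen 9 (rule 165): 011101111
Gen 10 (rule 62): 110011000

Answer: never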